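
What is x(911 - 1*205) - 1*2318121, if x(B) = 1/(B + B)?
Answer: -3273186851/1412 ≈ -2.3181e+6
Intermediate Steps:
x(B) = 1/(2*B)
x(911 - 1*205) - 1*2318121 = 1/(2*(911 - 1*205)) - 1*2318121 = 1/(2*(911 - 205)) - 2318121 = (½)/706 - 2318121 = (½)*(1/706) - 2318121 = 1/1412 - 2318121 = -3273186851/1412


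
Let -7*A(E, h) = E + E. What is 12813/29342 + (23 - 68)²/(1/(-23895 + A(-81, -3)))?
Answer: -9928850767959/205394 ≈ -4.8340e+7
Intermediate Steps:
A(E, h) = -2*E/7 (A(E, h) = -(E + E)/7 = -2*E/7)
12813/29342 + (23 - 68)²/(1/(-23895 + A(-81, -3))) = 12813/29342 + (23 - 68)²/(1/(-23895 - 2/7*(-81))) = 12813*(1/29342) + (-45)²/(1/(-23895 + 162/7)) = 12813/29342 + 2025/(1/(-167103/7)) = 12813/29342 + 2025/(-7/167103) = 12813/29342 + 2025*(-167103/7) = 12813/29342 - 338383575/7 = -9928850767959/205394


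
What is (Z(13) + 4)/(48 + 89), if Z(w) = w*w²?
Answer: 2201/137 ≈ 16.066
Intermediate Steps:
Z(w) = w³
(Z(13) + 4)/(48 + 89) = (13³ + 4)/(48 + 89) = (2197 + 4)/137 = (1/137)*2201 = 2201/137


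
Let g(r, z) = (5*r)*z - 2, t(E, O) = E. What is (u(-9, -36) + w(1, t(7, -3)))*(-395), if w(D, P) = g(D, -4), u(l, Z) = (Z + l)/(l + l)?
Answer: 15405/2 ≈ 7702.5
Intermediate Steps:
u(l, Z) = (Z + l)/(2*l) (u(l, Z) = (Z + l)/((2*l)) = (Z + l)*(1/(2*l)) = (Z + l)/(2*l))
g(r, z) = -2 + 5*r*z (g(r, z) = 5*r*z - 2 = -2 + 5*r*z)
w(D, P) = -2 - 20*D (w(D, P) = -2 + 5*D*(-4) = -2 - 20*D)
(u(-9, -36) + w(1, t(7, -3)))*(-395) = ((½)*(-36 - 9)/(-9) + (-2 - 20*1))*(-395) = ((½)*(-⅑)*(-45) + (-2 - 20))*(-395) = (5/2 - 22)*(-395) = -39/2*(-395) = 15405/2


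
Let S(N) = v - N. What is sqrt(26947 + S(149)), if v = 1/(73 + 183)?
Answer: sqrt(6860289)/16 ≈ 163.70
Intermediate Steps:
v = 1/256 ≈ 0.0039063
S(N) = 1/256 - N
sqrt(26947 + S(149)) = sqrt(26947 + (1/256 - 1*149)) = sqrt(26947 + (1/256 - 149)) = sqrt(26947 - 38143/256) = sqrt(6860289/256) = sqrt(6860289)/16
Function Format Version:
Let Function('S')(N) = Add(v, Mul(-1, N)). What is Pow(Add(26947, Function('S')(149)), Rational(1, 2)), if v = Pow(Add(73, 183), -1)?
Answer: Mul(Rational(1, 16), Pow(6860289, Rational(1, 2))) ≈ 163.70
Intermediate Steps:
v = Rational(1, 256) (v = Pow(256, -1) = Rational(1, 256) ≈ 0.0039063)
Function('S')(N) = Add(Rational(1, 256), Mul(-1, N))
Pow(Add(26947, Function('S')(149)), Rational(1, 2)) = Pow(Add(26947, Add(Rational(1, 256), Mul(-1, 149))), Rational(1, 2)) = Pow(Add(26947, Add(Rational(1, 256), -149)), Rational(1, 2)) = Pow(Add(26947, Rational(-38143, 256)), Rational(1, 2)) = Pow(Rational(6860289, 256), Rational(1, 2)) = Mul(Rational(1, 16), Pow(6860289, Rational(1, 2)))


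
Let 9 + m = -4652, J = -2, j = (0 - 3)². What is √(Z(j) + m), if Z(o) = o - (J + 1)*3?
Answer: I*√4649 ≈ 68.184*I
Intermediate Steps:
j = 9 (j = (-3)² = 9)
m = -4661 (m = -9 - 4652 = -4661)
Z(o) = 3 + o (Z(o) = o - (-2 + 1)*3 = o - (-1)*3 = o - 1*(-3) = o + 3 = 3 + o)
√(Z(j) + m) = √((3 + 9) - 4661) = √(12 - 4661) = √(-4649) = I*√4649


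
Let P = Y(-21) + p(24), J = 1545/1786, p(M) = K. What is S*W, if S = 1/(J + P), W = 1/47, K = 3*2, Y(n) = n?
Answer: -38/25245 ≈ -0.0015052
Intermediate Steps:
K = 6
p(M) = 6
J = 1545/1786 (J = 1545*(1/1786) = 1545/1786 ≈ 0.86506)
W = 1/47 ≈ 0.021277
P = -15 (P = -21 + 6 = -15)
S = -1786/25245 (S = 1/(1545/1786 - 15) = 1/(-25245/1786) = -1786/25245 ≈ -0.070747)
S*W = -1786/25245*1/47 = -38/25245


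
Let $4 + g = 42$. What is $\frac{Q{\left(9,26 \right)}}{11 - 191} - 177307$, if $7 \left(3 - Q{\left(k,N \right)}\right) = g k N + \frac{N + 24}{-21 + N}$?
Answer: $- \frac{223397939}{1260} \approx -1.773 \cdot 10^{5}$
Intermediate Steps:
$g = 38$ ($g = -4 + 42 = 38$)
$Q{\left(k,N \right)} = 3 - \frac{38 N k}{7} - \frac{24 + N}{7 \left(-21 + N\right)}$ ($Q{\left(k,N \right)} = 3 - \frac{38 k N + \frac{N + 24}{-21 + N}}{7} = 3 - \frac{38 N k + \frac{24 + N}{-21 + N}}{7} = 3 - \frac{\frac{24 + N}{-21 + N} + 38 N k}{7} = 3 - \left(\frac{24 + N}{7 \left(-21 + N\right)} + \frac{38 N k}{7}\right) = 3 - \frac{38 N k}{7} - \frac{24 + N}{7 \left(-21 + N\right)}$)
$\frac{Q{\left(9,26 \right)}}{11 - 191} - 177307 = \frac{\frac{1}{7} \frac{1}{-21 + 26} \left(-465 + 20 \cdot 26 - 342 \cdot 26^{2} + 798 \cdot 26 \cdot 9\right)}{11 - 191} - 177307 = \frac{\frac{1}{7} \cdot \frac{1}{5} \left(-465 + 520 - 342 \cdot 676 + 186732\right)}{-180} - 177307 = \frac{1}{7} \cdot \frac{1}{5} \left(-465 + 520 - 231192 + 186732\right) \left(- \frac{1}{180}\right) - 177307 = \frac{1}{7} \cdot \frac{1}{5} \left(-44405\right) \left(- \frac{1}{180}\right) - 177307 = \left(- \frac{8881}{7}\right) \left(- \frac{1}{180}\right) - 177307 = \frac{8881}{1260} - 177307 = - \frac{223397939}{1260}$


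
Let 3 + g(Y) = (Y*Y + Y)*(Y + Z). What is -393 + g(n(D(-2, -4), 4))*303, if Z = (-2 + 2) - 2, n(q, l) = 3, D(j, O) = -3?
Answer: 2334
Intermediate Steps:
Z = -2 (Z = 0 - 2 = -2)
g(Y) = -3 + (-2 + Y)*(Y + Y**2) (g(Y) = -3 + (Y*Y + Y)*(Y - 2) = -3 + (Y**2 + Y)*(-2 + Y) = -3 + (Y + Y**2)*(-2 + Y) = -3 + (-2 + Y)*(Y + Y**2))
-393 + g(n(D(-2, -4), 4))*303 = -393 + (-3 + 3**3 - 1*3**2 - 2*3)*303 = -393 + (-3 + 27 - 1*9 - 6)*303 = -393 + (-3 + 27 - 9 - 6)*303 = -393 + 9*303 = -393 + 2727 = 2334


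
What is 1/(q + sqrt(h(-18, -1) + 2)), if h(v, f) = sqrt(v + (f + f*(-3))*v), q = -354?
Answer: -1/(354 - sqrt(2 + 3*I*sqrt(6))) ≈ -0.0028424 - 1.3538e-5*I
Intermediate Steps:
h(v, f) = sqrt(v - 2*f*v) (h(v, f) = sqrt(v + (f - 3*f)*v) = sqrt(v + (-2*f)*v) = sqrt(v - 2*f*v))
1/(q + sqrt(h(-18, -1) + 2)) = 1/(-354 + sqrt(sqrt(-18*(1 - 2*(-1))) + 2)) = 1/(-354 + sqrt(sqrt(-18*(1 + 2)) + 2)) = 1/(-354 + sqrt(sqrt(-18*3) + 2)) = 1/(-354 + sqrt(sqrt(-54) + 2)) = 1/(-354 + sqrt(3*I*sqrt(6) + 2)) = 1/(-354 + sqrt(2 + 3*I*sqrt(6)))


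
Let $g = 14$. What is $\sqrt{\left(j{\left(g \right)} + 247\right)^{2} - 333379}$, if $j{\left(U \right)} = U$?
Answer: $i \sqrt{265258} \approx 515.03 i$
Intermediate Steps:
$\sqrt{\left(j{\left(g \right)} + 247\right)^{2} - 333379} = \sqrt{\left(14 + 247\right)^{2} - 333379} = \sqrt{261^{2} - 333379} = \sqrt{68121 - 333379} = \sqrt{-265258} = i \sqrt{265258}$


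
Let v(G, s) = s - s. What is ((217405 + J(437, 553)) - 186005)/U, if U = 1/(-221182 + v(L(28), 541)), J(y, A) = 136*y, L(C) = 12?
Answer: -20090403424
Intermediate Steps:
v(G, s) = 0
U = -1/221182 (U = 1/(-221182 + 0) = 1/(-221182) = -1/221182 ≈ -4.5212e-6)
((217405 + J(437, 553)) - 186005)/U = ((217405 + 136*437) - 186005)/(-1/221182) = ((217405 + 59432) - 186005)*(-221182) = (276837 - 186005)*(-221182) = 90832*(-221182) = -20090403424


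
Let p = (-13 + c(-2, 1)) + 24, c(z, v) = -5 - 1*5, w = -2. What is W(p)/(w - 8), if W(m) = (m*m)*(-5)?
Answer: ½ ≈ 0.50000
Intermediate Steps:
c(z, v) = -10 (c(z, v) = -5 - 5 = -10)
p = 1 (p = (-13 - 10) + 24 = -23 + 24 = 1)
W(m) = -5*m² (W(m) = m²*(-5) = -5*m²)
W(p)/(w - 8) = (-5*1²)/(-2 - 8) = -5*1/(-10) = -5*(-⅒) = ½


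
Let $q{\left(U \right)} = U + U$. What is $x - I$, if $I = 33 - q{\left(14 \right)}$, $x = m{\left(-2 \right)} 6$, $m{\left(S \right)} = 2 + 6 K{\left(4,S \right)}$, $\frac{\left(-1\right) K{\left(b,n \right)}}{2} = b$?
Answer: $-281$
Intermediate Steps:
$q{\left(U \right)} = 2 U$
$K{\left(b,n \right)} = - 2 b$
$m{\left(S \right)} = -46$ ($m{\left(S \right)} = 2 + 6 \left(\left(-2\right) 4\right) = 2 + 6 \left(-8\right) = 2 - 48 = -46$)
$x = -276$ ($x = \left(-46\right) 6 = -276$)
$I = 5$ ($I = 33 - 2 \cdot 14 = 33 - 28 = 5$)
$x - I = -276 - 5 = -281$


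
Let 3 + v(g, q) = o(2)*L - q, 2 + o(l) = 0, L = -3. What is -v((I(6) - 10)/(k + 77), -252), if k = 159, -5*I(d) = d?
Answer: -255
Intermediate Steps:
I(d) = -d/5
o(l) = -2 (o(l) = -2 + 0 = -2)
v(g, q) = 3 - q (v(g, q) = -3 + (-2*(-3) - q) = -3 + (6 - q) = 3 - q)
-v((I(6) - 10)/(k + 77), -252) = -(3 - 1*(-252)) = -(3 + 252) = -1*255 = -255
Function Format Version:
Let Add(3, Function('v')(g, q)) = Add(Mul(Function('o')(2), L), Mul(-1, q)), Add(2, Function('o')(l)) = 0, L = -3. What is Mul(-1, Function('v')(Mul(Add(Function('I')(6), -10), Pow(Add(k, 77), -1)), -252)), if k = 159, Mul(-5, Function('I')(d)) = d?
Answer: -255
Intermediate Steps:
Function('I')(d) = Mul(Rational(-1, 5), d)
Function('o')(l) = -2 (Function('o')(l) = Add(-2, 0) = -2)
Function('v')(g, q) = Add(3, Mul(-1, q)) (Function('v')(g, q) = Add(-3, Add(Mul(-2, -3), Mul(-1, q))) = Add(-3, Add(6, Mul(-1, q))) = Add(3, Mul(-1, q)))
Mul(-1, Function('v')(Mul(Add(Function('I')(6), -10), Pow(Add(k, 77), -1)), -252)) = Mul(-1, Add(3, Mul(-1, -252))) = Mul(-1, Add(3, 252)) = Mul(-1, 255) = -255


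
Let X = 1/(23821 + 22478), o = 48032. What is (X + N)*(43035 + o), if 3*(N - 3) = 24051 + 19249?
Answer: 60868071600466/46299 ≈ 1.3147e+9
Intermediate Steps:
N = 43309/3 (N = 3 + (24051 + 19249)/3 = 3 + (1/3)*43300 = 3 + 43300/3 = 43309/3 ≈ 14436.)
X = 1/46299 ≈ 2.1599e-5
(X + N)*(43035 + o) = (1/46299 + 43309/3)*(43035 + 48032) = (668387798/46299)*91067 = 60868071600466/46299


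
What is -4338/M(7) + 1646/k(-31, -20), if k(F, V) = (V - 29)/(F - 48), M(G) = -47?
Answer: 6324160/2303 ≈ 2746.1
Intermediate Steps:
k(F, V) = (-29 + V)/(-48 + F)
-4338/M(7) + 1646/k(-31, -20) = -4338/(-47) + 1646/(((-29 - 20)/(-48 - 31))) = -4338*(-1/47) + 1646/((-49/(-79))) = 4338/47 + 1646/((-1/79*(-49))) = 4338/47 + 1646/(49/79) = 4338/47 + 1646*(79/49) = 4338/47 + 130034/49 = 6324160/2303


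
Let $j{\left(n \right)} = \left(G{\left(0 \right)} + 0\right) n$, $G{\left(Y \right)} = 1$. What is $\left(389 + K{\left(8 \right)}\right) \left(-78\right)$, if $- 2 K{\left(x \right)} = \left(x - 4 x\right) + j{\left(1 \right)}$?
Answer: $-31239$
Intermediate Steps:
$j{\left(n \right)} = n$ ($j{\left(n \right)} = \left(1 + 0\right) n = 1 n = n$)
$K{\left(x \right)} = - \frac{1}{2} + \frac{3 x}{2}$ ($K{\left(x \right)} = - \frac{\left(x - 4 x\right) + 1}{2} = - \frac{- 3 x + 1}{2} = - \frac{1 - 3 x}{2} = - \frac{1}{2} + \frac{3 x}{2}$)
$\left(389 + K{\left(8 \right)}\right) \left(-78\right) = \left(389 + \left(- \frac{1}{2} + \frac{3}{2} \cdot 8\right)\right) \left(-78\right) = \left(389 + \left(- \frac{1}{2} + 12\right)\right) \left(-78\right) = \left(389 + \frac{23}{2}\right) \left(-78\right) = \frac{801}{2} \left(-78\right) = -31239$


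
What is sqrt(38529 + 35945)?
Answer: sqrt(74474) ≈ 272.90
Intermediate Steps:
sqrt(38529 + 35945) = sqrt(74474)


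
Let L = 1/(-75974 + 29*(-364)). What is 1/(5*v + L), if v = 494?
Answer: 86530/213729099 ≈ 0.00040486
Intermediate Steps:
L = -1/86530 (L = 1/(-75974 - 10556) = 1/(-86530) = -1/86530 ≈ -1.1557e-5)
1/(5*v + L) = 1/(5*494 - 1/86530) = 1/(2470 - 1/86530) = 1/(213729099/86530) = 86530/213729099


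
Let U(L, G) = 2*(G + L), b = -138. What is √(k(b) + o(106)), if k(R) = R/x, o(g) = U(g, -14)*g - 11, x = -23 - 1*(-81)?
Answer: 2*√4097903/29 ≈ 139.61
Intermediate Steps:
U(L, G) = 2*G + 2*L
x = 58 (x = -23 + 81 = 58)
o(g) = -11 + g*(-28 + 2*g) (o(g) = (2*(-14) + 2*g)*g - 11 = (-28 + 2*g)*g - 11 = g*(-28 + 2*g) - 11 = -11 + g*(-28 + 2*g))
k(R) = R/58
√(k(b) + o(106)) = √((1/58)*(-138) + (-11 + 2*106*(-14 + 106))) = √(-69/29 + (-11 + 2*106*92)) = √(-69/29 + (-11 + 19504)) = √(-69/29 + 19493) = √(565228/29) = 2*√4097903/29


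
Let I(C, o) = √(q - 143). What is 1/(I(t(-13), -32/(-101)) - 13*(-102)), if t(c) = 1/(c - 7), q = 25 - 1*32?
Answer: 221/293071 - 5*I*√6/1758426 ≈ 0.00075408 - 6.965e-6*I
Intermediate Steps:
q = -7 (q = 25 - 32 = -7)
t(c) = 1/(-7 + c)
I(C, o) = 5*I*√6 (I(C, o) = √(-7 - 143) = √(-150) = 5*I*√6)
1/(I(t(-13), -32/(-101)) - 13*(-102)) = 1/(5*I*√6 - 13*(-102)) = 1/(5*I*√6 + 1326) = 1/(1326 + 5*I*√6)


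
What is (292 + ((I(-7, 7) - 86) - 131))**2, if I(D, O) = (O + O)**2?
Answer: 73441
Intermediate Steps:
I(D, O) = 4*O**2 (I(D, O) = (2*O)**2 = 4*O**2)
(292 + ((I(-7, 7) - 86) - 131))**2 = (292 + ((4*7**2 - 86) - 131))**2 = (292 + ((4*49 - 86) - 131))**2 = (292 + ((196 - 86) - 131))**2 = (292 + (110 - 131))**2 = (292 - 21)**2 = 271**2 = 73441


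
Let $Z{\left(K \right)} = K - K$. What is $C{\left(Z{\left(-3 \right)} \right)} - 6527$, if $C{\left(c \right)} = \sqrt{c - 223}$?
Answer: $-6527 + i \sqrt{223} \approx -6527.0 + 14.933 i$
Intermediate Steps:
$Z{\left(K \right)} = 0$
$C{\left(c \right)} = \sqrt{-223 + c}$
$C{\left(Z{\left(-3 \right)} \right)} - 6527 = \sqrt{-223 + 0} - 6527 = \sqrt{-223} - 6527 = i \sqrt{223} - 6527 = -6527 + i \sqrt{223}$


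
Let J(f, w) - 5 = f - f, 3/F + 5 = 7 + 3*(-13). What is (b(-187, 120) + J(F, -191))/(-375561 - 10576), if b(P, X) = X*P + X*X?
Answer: 8035/386137 ≈ 0.020809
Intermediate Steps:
F = -3/37 (F = 3/(-5 + (7 + 3*(-13))) = 3/(-5 + (7 - 39)) = 3/(-5 - 32) = 3/(-37) = 3*(-1/37) = -3/37 ≈ -0.081081)
J(f, w) = 5 (J(f, w) = 5 + (f - f) = 5 + 0 = 5)
b(P, X) = X**2 + P*X (b(P, X) = P*X + X**2 = X**2 + P*X)
(b(-187, 120) + J(F, -191))/(-375561 - 10576) = (120*(-187 + 120) + 5)/(-375561 - 10576) = (120*(-67) + 5)/(-386137) = (-8040 + 5)*(-1/386137) = -8035*(-1/386137) = 8035/386137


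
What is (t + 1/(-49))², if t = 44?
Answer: 4644025/2401 ≈ 1934.2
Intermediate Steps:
(t + 1/(-49))² = (44 + 1/(-49))² = (44 - 1/49)² = (2155/49)² = 4644025/2401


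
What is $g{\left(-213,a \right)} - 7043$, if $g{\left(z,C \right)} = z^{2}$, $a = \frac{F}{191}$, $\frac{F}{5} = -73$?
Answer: $38326$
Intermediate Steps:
$F = -365$ ($F = 5 \left(-73\right) = -365$)
$a = - \frac{365}{191} \approx -1.911$
$g{\left(-213,a \right)} - 7043 = \left(-213\right)^{2} - 7043 = 45369 - 7043 = 38326$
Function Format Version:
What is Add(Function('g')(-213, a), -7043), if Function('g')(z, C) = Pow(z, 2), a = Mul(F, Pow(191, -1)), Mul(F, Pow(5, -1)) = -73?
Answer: 38326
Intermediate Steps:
F = -365 (F = Mul(5, -73) = -365)
a = Rational(-365, 191) (a = Mul(-365, Pow(191, -1)) = Mul(-365, Rational(1, 191)) = Rational(-365, 191) ≈ -1.9110)
Add(Function('g')(-213, a), -7043) = Add(Pow(-213, 2), -7043) = Add(45369, -7043) = 38326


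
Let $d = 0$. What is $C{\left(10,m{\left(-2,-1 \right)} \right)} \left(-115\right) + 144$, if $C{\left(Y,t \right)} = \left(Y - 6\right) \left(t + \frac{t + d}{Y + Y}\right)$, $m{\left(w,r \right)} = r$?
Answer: $627$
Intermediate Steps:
$C{\left(Y,t \right)} = \left(-6 + Y\right) \left(t + \frac{t}{2 Y}\right)$ ($C{\left(Y,t \right)} = \left(Y - 6\right) \left(t + \frac{t + 0}{Y + Y}\right) = \left(-6 + Y\right) \left(t + \frac{t}{2 Y}\right)$)
$C{\left(10,m{\left(-2,-1 \right)} \right)} \left(-115\right) + 144 = \frac{1}{2} \left(-1\right) \frac{1}{10} \left(-6 + 10 \left(-11 + 2 \cdot 10\right)\right) \left(-115\right) + 144 = \frac{1}{2} \left(-1\right) \frac{1}{10} \left(-6 + 10 \left(-11 + 20\right)\right) \left(-115\right) + 144 = \frac{1}{2} \left(-1\right) \frac{1}{10} \left(-6 + 10 \cdot 9\right) \left(-115\right) + 144 = \frac{1}{2} \left(-1\right) \frac{1}{10} \left(-6 + 90\right) \left(-115\right) + 144 = \frac{1}{2} \left(-1\right) \frac{1}{10} \cdot 84 \left(-115\right) + 144 = \left(- \frac{21}{5}\right) \left(-115\right) + 144 = 483 + 144 = 627$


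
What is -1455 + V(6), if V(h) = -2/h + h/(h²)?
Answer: -8731/6 ≈ -1455.2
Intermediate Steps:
V(h) = -1/h (V(h) = -2/h + h/h² = -2/h + 1/h = -1/h)
-1455 + V(6) = -1455 - 1/6 = -1455 - 1*⅙ = -1455 - ⅙ = -8731/6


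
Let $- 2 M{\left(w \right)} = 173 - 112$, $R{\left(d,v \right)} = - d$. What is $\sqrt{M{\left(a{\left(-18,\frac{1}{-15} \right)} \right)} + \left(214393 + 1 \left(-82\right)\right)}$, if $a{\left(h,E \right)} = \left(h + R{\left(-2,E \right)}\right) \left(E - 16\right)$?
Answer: $\frac{\sqrt{857122}}{2} \approx 462.9$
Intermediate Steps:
$a{\left(h,E \right)} = \left(-16 + E\right) \left(2 + h\right)$ ($a{\left(h,E \right)} = \left(h - -2\right) \left(E - 16\right) = \left(h + 2\right) \left(-16 + E\right) = \left(2 + h\right) \left(-16 + E\right) = \left(-16 + E\right) \left(2 + h\right)$)
$M{\left(w \right)} = - \frac{61}{2}$ ($M{\left(w \right)} = - \frac{173 - 112}{2} = \left(- \frac{1}{2}\right) 61 = - \frac{61}{2}$)
$\sqrt{M{\left(a{\left(-18,\frac{1}{-15} \right)} \right)} + \left(214393 + 1 \left(-82\right)\right)} = \sqrt{- \frac{61}{2} + \left(214393 + 1 \left(-82\right)\right)} = \sqrt{- \frac{61}{2} + \left(214393 - 82\right)} = \sqrt{- \frac{61}{2} + 214311} = \sqrt{\frac{428561}{2}} = \frac{\sqrt{857122}}{2}$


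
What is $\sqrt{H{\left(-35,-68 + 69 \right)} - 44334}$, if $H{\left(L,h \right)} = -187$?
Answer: $211 i \approx 211.0 i$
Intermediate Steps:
$\sqrt{H{\left(-35,-68 + 69 \right)} - 44334} = \sqrt{-187 - 44334} = \sqrt{-44521} = 211 i$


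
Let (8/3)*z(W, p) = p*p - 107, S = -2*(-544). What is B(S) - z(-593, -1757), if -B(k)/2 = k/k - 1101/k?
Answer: -629736155/544 ≈ -1.1576e+6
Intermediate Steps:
S = 1088
z(W, p) = -321/8 + 3*p²/8 (z(W, p) = 3*(p*p - 107)/8 = 3*(p² - 107)/8 = 3*(-107 + p²)/8 = -321/8 + 3*p²/8)
B(k) = -2 + 2202/k (B(k) = -2*(k/k - 1101/k) = -2*(1 - 1101/k) = -2 + 2202/k)
B(S) - z(-593, -1757) = (-2 + 2202/1088) - (-321/8 + (3/8)*(-1757)²) = (-2 + 2202*(1/1088)) - (-321/8 + (3/8)*3087049) = (-2 + 1101/544) - (-321/8 + 9261147/8) = 13/544 - 1*4630413/4 = 13/544 - 4630413/4 = -629736155/544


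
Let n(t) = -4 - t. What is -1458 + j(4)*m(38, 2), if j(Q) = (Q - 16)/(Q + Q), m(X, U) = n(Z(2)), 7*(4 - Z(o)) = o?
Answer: -10125/7 ≈ -1446.4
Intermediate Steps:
Z(o) = 4 - o/7
m(X, U) = -54/7 (m(X, U) = -4 - (4 - ⅐*2) = -4 - (4 - 2/7) = -4 - 1*26/7 = -4 - 26/7 = -54/7)
j(Q) = (-16 + Q)/(2*Q) (j(Q) = (-16 + Q)/((2*Q)) = (-16 + Q)*(1/(2*Q)) = (-16 + Q)/(2*Q))
-1458 + j(4)*m(38, 2) = -1458 + ((½)*(-16 + 4)/4)*(-54/7) = -1458 + ((½)*(¼)*(-12))*(-54/7) = -1458 - 3/2*(-54/7) = -1458 + 81/7 = -10125/7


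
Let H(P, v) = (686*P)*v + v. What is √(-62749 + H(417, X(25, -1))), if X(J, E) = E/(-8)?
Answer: I*√431858/4 ≈ 164.29*I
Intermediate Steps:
X(J, E) = -E/8 (X(J, E) = E*(-⅛) = -E/8)
H(P, v) = v + 686*P*v (H(P, v) = 686*P*v + v = v + 686*P*v)
√(-62749 + H(417, X(25, -1))) = √(-62749 + (-⅛*(-1))*(1 + 686*417)) = √(-62749 + (1 + 286062)/8) = √(-62749 + (⅛)*286063) = √(-62749 + 286063/8) = √(-215929/8) = I*√431858/4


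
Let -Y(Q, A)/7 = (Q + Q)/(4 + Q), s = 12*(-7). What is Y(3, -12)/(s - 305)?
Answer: 6/389 ≈ 0.015424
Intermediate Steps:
s = -84
Y(Q, A) = -14*Q/(4 + Q) (Y(Q, A) = -7*(Q + Q)/(4 + Q) = -7*2*Q/(4 + Q) = -14*Q/(4 + Q))
Y(3, -12)/(s - 305) = (-14*3/(4 + 3))/(-84 - 305) = (-14*3/7)/(-389) = -(-14)*3/(389*7) = -1/389*(-6) = 6/389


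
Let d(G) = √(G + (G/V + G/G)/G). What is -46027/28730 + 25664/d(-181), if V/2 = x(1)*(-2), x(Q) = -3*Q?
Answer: -46027/28730 - 51328*I*√213378909/392963 ≈ -1.6021 - 1908.0*I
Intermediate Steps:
V = 12 (V = 2*(-3*1*(-2)) = 2*(-3*(-2)) = 2*6 = 12)
d(G) = √(G + (1 + G/12)/G) (d(G) = √(G + (G/12 + G/G)/G) = √(G + (G*(1/12) + 1)/G) = √(G + (G/12 + 1)/G) = √(G + (1 + G/12)/G))
-46027/28730 + 25664/d(-181) = -46027/28730 + 25664/((√(3 + 36*(-181) + 36/(-181))/6)) = -46027*1/28730 + 25664/((√(3 - 6516 + 36*(-1/181))/6)) = -46027/28730 + 25664/((√(3 - 6516 - 36/181)/6)) = -46027/28730 + 25664/((√(-1178889/181)/6)) = -46027/28730 + 25664/(((I*√213378909/181)/6)) = -46027/28730 + 25664/((I*√213378909/1086)) = -46027/28730 + 25664*(-2*I*√213378909/392963) = -46027/28730 - 51328*I*√213378909/392963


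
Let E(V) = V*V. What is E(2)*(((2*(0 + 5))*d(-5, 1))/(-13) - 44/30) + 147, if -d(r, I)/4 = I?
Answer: 29921/195 ≈ 153.44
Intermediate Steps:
d(r, I) = -4*I
E(V) = V²
E(2)*(((2*(0 + 5))*d(-5, 1))/(-13) - 44/30) + 147 = 2²*(((2*(0 + 5))*(-4*1))/(-13) - 44/30) + 147 = 4*(((2*5)*(-4))*(-1/13) - 44*1/30) + 147 = 4*((10*(-4))*(-1/13) - 22/15) + 147 = 4*(-40*(-1/13) - 22/15) + 147 = 4*(40/13 - 22/15) + 147 = 4*(314/195) + 147 = 1256/195 + 147 = 29921/195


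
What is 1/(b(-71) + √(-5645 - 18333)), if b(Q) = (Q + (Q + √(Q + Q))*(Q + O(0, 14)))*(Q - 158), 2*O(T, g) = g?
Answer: -I/(√23978 + 14656*√142 + 1024317*I) ≈ -9.4863e-7 - 1.6189e-7*I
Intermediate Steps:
O(T, g) = g/2
b(Q) = (-158 + Q)*(Q + (7 + Q)*(Q + √2*√Q)) (b(Q) = (Q + (Q + √(Q + Q))*(Q + (½)*14))*(Q - 158) = (Q + (Q + √(2*Q))*(Q + 7))*(-158 + Q) = (Q + (Q + √2*√Q)*(7 + Q))*(-158 + Q) = (Q + (7 + Q)*(Q + √2*√Q))*(-158 + Q) = (-158 + Q)*(Q + (7 + Q)*(Q + √2*√Q)))
1/(b(-71) + √(-5645 - 18333)) = 1/(((-71)³ - 1264*(-71) - 150*(-71)² + √2*(-71)^(5/2) - 1106*√2*√(-71) - 151*√2*(-71)^(3/2)) + √(-5645 - 18333)) = 1/((-357911 + 89744 - 150*5041 + √2*(5041*I*√71) - 1106*√2*I*√71 - 151*√2*(-71*I*√71)) + √(-23978)) = 1/((-357911 + 89744 - 756150 + 5041*I*√142 - 1106*I*√142 + 10721*I*√142) + I*√23978) = 1/((-1024317 + 14656*I*√142) + I*√23978) = 1/(-1024317 + I*√23978 + 14656*I*√142)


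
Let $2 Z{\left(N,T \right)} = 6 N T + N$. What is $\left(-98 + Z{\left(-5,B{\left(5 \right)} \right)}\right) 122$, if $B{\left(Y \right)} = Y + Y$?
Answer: $-30561$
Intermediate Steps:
$B{\left(Y \right)} = 2 Y$
$Z{\left(N,T \right)} = \frac{N}{2} + 3 N T$ ($Z{\left(N,T \right)} = \frac{6 N T + N}{2} = \frac{N + 6 N T}{2} = \frac{N}{2} + 3 N T$)
$\left(-98 + Z{\left(-5,B{\left(5 \right)} \right)}\right) 122 = \left(-98 + \frac{1}{2} \left(-5\right) \left(1 + 6 \cdot 2 \cdot 5\right)\right) 122 = \left(-98 + \frac{1}{2} \left(-5\right) \left(1 + 6 \cdot 10\right)\right) 122 = \left(-98 + \frac{1}{2} \left(-5\right) \left(1 + 60\right)\right) 122 = \left(-98 + \frac{1}{2} \left(-5\right) 61\right) 122 = \left(-98 - \frac{305}{2}\right) 122 = \left(- \frac{501}{2}\right) 122 = -30561$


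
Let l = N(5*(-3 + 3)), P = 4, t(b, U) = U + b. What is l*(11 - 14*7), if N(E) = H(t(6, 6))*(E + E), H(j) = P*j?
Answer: 0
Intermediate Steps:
H(j) = 4*j
N(E) = 96*E (N(E) = (4*(6 + 6))*(E + E) = (4*12)*(2*E) = 48*(2*E) = 96*E)
l = 0 (l = 96*(5*(-3 + 3)) = 96*(5*0) = 96*0 = 0)
l*(11 - 14*7) = 0*(11 - 14*7) = 0*(11 - 98) = 0*(-87) = 0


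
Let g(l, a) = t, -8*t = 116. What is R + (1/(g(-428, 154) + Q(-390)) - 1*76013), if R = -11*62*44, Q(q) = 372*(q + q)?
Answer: -61529181331/580349 ≈ -1.0602e+5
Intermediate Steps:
t = -29/2 (t = -⅛*116 = -29/2 ≈ -14.500)
g(l, a) = -29/2
Q(q) = 744*q (Q(q) = 372*(2*q) = 744*q)
R = -30008 (R = -682*44 = -30008)
R + (1/(g(-428, 154) + Q(-390)) - 1*76013) = -30008 + (1/(-29/2 + 744*(-390)) - 1*76013) = -30008 + (1/(-29/2 - 290160) - 76013) = -30008 + (1/(-580349/2) - 76013) = -30008 + (-2/580349 - 76013) = -30008 - 44114068539/580349 = -61529181331/580349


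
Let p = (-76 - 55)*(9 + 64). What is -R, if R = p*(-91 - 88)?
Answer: -1711777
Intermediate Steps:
p = -9563 (p = -131*73 = -9563)
R = 1711777 (R = -9563*(-91 - 88) = -9563*(-179) = 1711777)
-R = -1*1711777 = -1711777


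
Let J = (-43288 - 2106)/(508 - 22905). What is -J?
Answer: -45394/22397 ≈ -2.0268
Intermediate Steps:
J = 45394/22397 (J = -45394/(-22397) = -45394*(-1/22397) = 45394/22397 ≈ 2.0268)
-J = -1*45394/22397 = -45394/22397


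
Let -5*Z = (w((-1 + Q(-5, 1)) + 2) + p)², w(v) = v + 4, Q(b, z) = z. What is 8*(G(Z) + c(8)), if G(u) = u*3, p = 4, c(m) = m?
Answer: -416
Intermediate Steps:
w(v) = 4 + v
Z = -20 (Z = -((4 + ((-1 + 1) + 2)) + 4)²/5 = -((4 + (0 + 2)) + 4)²/5 = -((4 + 2) + 4)²/5 = -(6 + 4)²/5 = -⅕*10² = -⅕*100 = -20)
G(u) = 3*u
8*(G(Z) + c(8)) = 8*(3*(-20) + 8) = 8*(-60 + 8) = 8*(-52) = -416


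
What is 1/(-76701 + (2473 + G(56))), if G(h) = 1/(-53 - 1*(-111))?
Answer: -58/4305223 ≈ -1.3472e-5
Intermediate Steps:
G(h) = 1/58 (G(h) = 1/(-53 + 111) = 1/58)
1/(-76701 + (2473 + G(56))) = 1/(-76701 + (2473 + 1/58)) = 1/(-76701 + 143435/58) = 1/(-4305223/58) = -58/4305223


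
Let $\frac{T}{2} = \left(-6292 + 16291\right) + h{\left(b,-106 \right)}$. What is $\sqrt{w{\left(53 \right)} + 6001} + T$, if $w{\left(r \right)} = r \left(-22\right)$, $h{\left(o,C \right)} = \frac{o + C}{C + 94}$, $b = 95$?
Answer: $\frac{119999}{6} + \sqrt{4835} \approx 20069.0$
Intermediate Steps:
$h{\left(o,C \right)} = \frac{C + o}{94 + C}$
$T = \frac{119999}{6}$ ($T = 2 \left(\left(-6292 + 16291\right) + \frac{-106 + 95}{94 - 106}\right) = 2 \left(9999 + \frac{1}{-12} \left(-11\right)\right) = 2 \left(9999 - - \frac{11}{12}\right) = 2 \left(9999 + \frac{11}{12}\right) = 2 \cdot \frac{119999}{12} = \frac{119999}{6} \approx 20000.0$)
$w{\left(r \right)} = - 22 r$
$\sqrt{w{\left(53 \right)} + 6001} + T = \sqrt{\left(-22\right) 53 + 6001} + \frac{119999}{6} = \sqrt{-1166 + 6001} + \frac{119999}{6} = \sqrt{4835} + \frac{119999}{6} = \frac{119999}{6} + \sqrt{4835}$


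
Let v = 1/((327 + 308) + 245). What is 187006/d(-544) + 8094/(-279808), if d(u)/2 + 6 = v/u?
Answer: -6262360358091727/401849197184 ≈ -15584.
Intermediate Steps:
v = 1/880 (v = 1/(635 + 245) = 1/880 ≈ 0.0011364)
d(u) = -12 + 1/(440*u) (d(u) = -12 + 2*(1/(880*u)) = -12 + 1/(440*u))
187006/d(-544) + 8094/(-279808) = 187006/(-12 + (1/440)/(-544)) + 8094/(-279808) = 187006/(-12 + (1/440)*(-1/544)) + 8094*(-1/279808) = 187006/(-12 - 1/239360) - 4047/139904 = 187006/(-2872321/239360) - 4047/139904 = 187006*(-239360/2872321) - 4047/139904 = -44761756160/2872321 - 4047/139904 = -6262360358091727/401849197184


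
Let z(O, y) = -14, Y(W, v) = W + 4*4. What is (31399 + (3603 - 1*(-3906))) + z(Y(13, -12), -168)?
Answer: 38894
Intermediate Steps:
Y(W, v) = 16 + W (Y(W, v) = W + 16 = 16 + W)
(31399 + (3603 - 1*(-3906))) + z(Y(13, -12), -168) = (31399 + (3603 - 1*(-3906))) - 14 = (31399 + (3603 + 3906)) - 14 = (31399 + 7509) - 14 = 38908 - 14 = 38894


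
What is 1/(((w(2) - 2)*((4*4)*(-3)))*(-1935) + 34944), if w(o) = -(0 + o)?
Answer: -1/336576 ≈ -2.9711e-6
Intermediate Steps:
w(o) = -o
1/(((w(2) - 2)*((4*4)*(-3)))*(-1935) + 34944) = 1/(((-1*2 - 2)*((4*4)*(-3)))*(-1935) + 34944) = 1/(((-2 - 2)*(16*(-3)))*(-1935) + 34944) = 1/(-4*(-48)*(-1935) + 34944) = 1/(192*(-1935) + 34944) = 1/(-371520 + 34944) = 1/(-336576) = -1/336576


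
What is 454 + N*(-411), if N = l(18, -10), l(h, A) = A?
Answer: 4564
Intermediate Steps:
N = -10
454 + N*(-411) = 454 - 10*(-411) = 454 + 4110 = 4564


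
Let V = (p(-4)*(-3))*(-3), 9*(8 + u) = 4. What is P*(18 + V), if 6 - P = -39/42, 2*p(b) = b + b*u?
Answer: 6596/7 ≈ 942.29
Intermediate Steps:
u = -68/9 (u = -8 + (1/9)*4 = -8 + 4/9 = -68/9 ≈ -7.5556)
p(b) = -59*b/18 (p(b) = (b + b*(-68/9))/2 = (b - 68*b/9)/2 = (-59*b/9)/2 = -59*b/18)
P = 97/14 (P = 6 - (-39)/42 = 6 - 1*(-13/14) = 6 + 13/14 = 97/14 ≈ 6.9286)
V = 118 (V = (-59/18*(-4)*(-3))*(-3) = ((118/9)*(-3))*(-3) = -118/3*(-3) = 118)
P*(18 + V) = 97*(18 + 118)/14 = (97/14)*136 = 6596/7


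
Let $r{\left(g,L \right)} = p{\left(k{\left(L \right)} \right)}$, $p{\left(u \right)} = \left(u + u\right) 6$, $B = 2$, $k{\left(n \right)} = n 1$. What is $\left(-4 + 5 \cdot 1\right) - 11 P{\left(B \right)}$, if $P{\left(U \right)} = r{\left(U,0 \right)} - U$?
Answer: $23$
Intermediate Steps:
$k{\left(n \right)} = n$
$p{\left(u \right)} = 12 u$ ($p{\left(u \right)} = 2 u 6 = 12 u$)
$r{\left(g,L \right)} = 12 L$
$P{\left(U \right)} = - U$ ($P{\left(U \right)} = 12 \cdot 0 - U = 0 - U = - U$)
$\left(-4 + 5 \cdot 1\right) - 11 P{\left(B \right)} = \left(-4 + 5 \cdot 1\right) - 11 \left(\left(-1\right) 2\right) = \left(-4 + 5\right) - -22 = 1 + 22 = 23$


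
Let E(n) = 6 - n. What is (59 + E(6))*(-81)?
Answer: -4779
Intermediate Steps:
(59 + E(6))*(-81) = (59 + (6 - 1*6))*(-81) = (59 + (6 - 6))*(-81) = (59 + 0)*(-81) = 59*(-81) = -4779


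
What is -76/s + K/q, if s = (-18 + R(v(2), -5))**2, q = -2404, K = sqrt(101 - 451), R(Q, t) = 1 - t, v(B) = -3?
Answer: -19/36 - 5*I*sqrt(14)/2404 ≈ -0.52778 - 0.0077821*I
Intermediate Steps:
K = 5*I*sqrt(14) (K = sqrt(-350) = 5*I*sqrt(14) ≈ 18.708*I)
s = 144 (s = (-18 + (1 - 1*(-5)))**2 = (-18 + (1 + 5))**2 = (-18 + 6)**2 = (-12)**2 = 144)
-76/s + K/q = -76/144 + (5*I*sqrt(14))/(-2404) = -76*1/144 + (5*I*sqrt(14))*(-1/2404) = -19/36 - 5*I*sqrt(14)/2404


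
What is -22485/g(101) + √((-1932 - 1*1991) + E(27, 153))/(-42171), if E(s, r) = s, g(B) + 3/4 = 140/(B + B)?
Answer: 9083940/23 - 2*I*√974/42171 ≈ 3.9495e+5 - 0.0014801*I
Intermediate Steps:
g(B) = -¾ + 70/B (g(B) = -¾ + 140/(B + B) = -¾ + 140/((2*B)) = -¾ + 140*(1/(2*B)) = -¾ + 70/B)
-22485/g(101) + √((-1932 - 1*1991) + E(27, 153))/(-42171) = -22485/(-¾ + 70/101) + √((-1932 - 1*1991) + 27)/(-42171) = -22485/(-¾ + 70*(1/101)) + √((-1932 - 1991) + 27)*(-1/42171) = -22485/(-¾ + 70/101) + √(-3923 + 27)*(-1/42171) = -22485/(-23/404) + √(-3896)*(-1/42171) = -22485*(-404/23) + (2*I*√974)*(-1/42171) = 9083940/23 - 2*I*√974/42171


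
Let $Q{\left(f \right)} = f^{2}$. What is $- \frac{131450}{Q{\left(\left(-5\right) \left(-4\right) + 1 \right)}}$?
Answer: $- \frac{131450}{441} \approx -298.07$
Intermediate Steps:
$- \frac{131450}{Q{\left(\left(-5\right) \left(-4\right) + 1 \right)}} = - \frac{131450}{\left(\left(-5\right) \left(-4\right) + 1\right)^{2}} = - \frac{131450}{\left(20 + 1\right)^{2}} = - \frac{131450}{21^{2}} = - \frac{131450}{441}$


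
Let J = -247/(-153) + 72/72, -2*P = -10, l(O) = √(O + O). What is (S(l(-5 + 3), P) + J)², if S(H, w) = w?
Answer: 1357225/23409 ≈ 57.979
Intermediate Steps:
l(O) = √2*√O (l(O) = √(2*O) = √2*√O)
P = 5 (P = -½*(-10) = 5)
J = 400/153 (J = -247*(-1/153) + 72*(1/72) = 247/153 + 1 = 400/153 ≈ 2.6144)
(S(l(-5 + 3), P) + J)² = (5 + 400/153)² = (1165/153)² = 1357225/23409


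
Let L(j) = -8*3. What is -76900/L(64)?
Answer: 19225/6 ≈ 3204.2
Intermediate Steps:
L(j) = -24
-76900/L(64) = -76900/(-24) = -76900*(-1/24) = 19225/6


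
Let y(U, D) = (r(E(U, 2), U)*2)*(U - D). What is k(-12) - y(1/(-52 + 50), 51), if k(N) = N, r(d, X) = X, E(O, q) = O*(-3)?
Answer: -127/2 ≈ -63.500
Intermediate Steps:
E(O, q) = -3*O
y(U, D) = 2*U*(U - D) (y(U, D) = (U*2)*(U - D) = (2*U)*(U - D) = 2*U*(U - D))
k(-12) - y(1/(-52 + 50), 51) = -12 - 2*(1/(-52 + 50) - 1*51)/(-52 + 50) = -12 - 2*(1/(-2) - 51)/(-2) = -12 - 2*(-1)*(-1/2 - 51)/2 = -12 - 2*(-1)*(-103)/(2*2) = -12 - 1*103/2 = -12 - 103/2 = -127/2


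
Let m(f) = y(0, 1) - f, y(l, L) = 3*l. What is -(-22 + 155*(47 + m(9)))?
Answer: -5868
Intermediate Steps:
m(f) = -f (m(f) = 3*0 - f = 0 - f = -f)
-(-22 + 155*(47 + m(9))) = -(-22 + 155*(47 - 1*9)) = -(-22 + 155*(47 - 9)) = -(-22 + 155*38) = -(-22 + 5890) = -1*5868 = -5868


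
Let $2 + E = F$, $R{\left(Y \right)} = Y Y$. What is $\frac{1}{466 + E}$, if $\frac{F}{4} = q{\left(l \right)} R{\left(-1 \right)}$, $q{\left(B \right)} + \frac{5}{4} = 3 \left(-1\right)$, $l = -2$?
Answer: $\frac{1}{447} \approx 0.0022371$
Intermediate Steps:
$q{\left(B \right)} = - \frac{17}{4}$ ($q{\left(B \right)} = - \frac{5}{4} + 3 \left(-1\right) = - \frac{5}{4} - 3 = - \frac{17}{4}$)
$R{\left(Y \right)} = Y^{2}$
$F = -17$ ($F = 4 \left(- \frac{17 \left(-1\right)^{2}}{4}\right) = 4 \left(\left(- \frac{17}{4}\right) 1\right) = 4 \left(- \frac{17}{4}\right) = -17$)
$E = -19$ ($E = -2 - 17 = -19$)
$\frac{1}{466 + E} = \frac{1}{466 - 19} = \frac{1}{447}$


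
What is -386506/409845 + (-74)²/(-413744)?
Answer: -40539712421/42392727420 ≈ -0.95629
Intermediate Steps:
-386506/409845 + (-74)²/(-413744) = -386506*1/409845 + 5476*(-1/413744) = -386506/409845 - 1369/103436 = -40539712421/42392727420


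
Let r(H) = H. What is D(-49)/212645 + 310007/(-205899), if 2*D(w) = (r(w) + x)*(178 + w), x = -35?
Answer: -67036999297/43783392855 ≈ -1.5311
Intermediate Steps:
D(w) = (-35 + w)*(178 + w)/2 (D(w) = ((w - 35)*(178 + w))/2 = ((-35 + w)*(178 + w))/2 = (-35 + w)*(178 + w)/2)
D(-49)/212645 + 310007/(-205899) = (-3115 + (½)*(-49)² + (143/2)*(-49))/212645 + 310007/(-205899) = (-3115 + (½)*2401 - 7007/2)*(1/212645) + 310007*(-1/205899) = (-3115 + 2401/2 - 7007/2)*(1/212645) - 310007/205899 = -5418*1/212645 - 310007/205899 = -5418/212645 - 310007/205899 = -67036999297/43783392855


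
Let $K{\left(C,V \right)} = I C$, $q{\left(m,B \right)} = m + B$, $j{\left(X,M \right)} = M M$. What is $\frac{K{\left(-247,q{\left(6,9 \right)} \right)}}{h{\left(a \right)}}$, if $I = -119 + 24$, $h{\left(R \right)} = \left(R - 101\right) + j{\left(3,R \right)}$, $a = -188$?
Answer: $\frac{247}{369} \approx 0.66938$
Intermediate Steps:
$j{\left(X,M \right)} = M^{2}$
$q{\left(m,B \right)} = B + m$
$h{\left(R \right)} = -101 + R + R^{2}$ ($h{\left(R \right)} = \left(R - 101\right) + R^{2} = \left(-101 + R\right) + R^{2} = -101 + R + R^{2}$)
$I = -95$
$K{\left(C,V \right)} = - 95 C$
$\frac{K{\left(-247,q{\left(6,9 \right)} \right)}}{h{\left(a \right)}} = \frac{\left(-95\right) \left(-247\right)}{-101 - 188 + \left(-188\right)^{2}} = \frac{23465}{-101 - 188 + 35344} = \frac{23465}{35055} = 23465 \cdot \frac{1}{35055} = \frac{247}{369}$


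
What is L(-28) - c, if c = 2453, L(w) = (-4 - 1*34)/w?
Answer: -34323/14 ≈ -2451.6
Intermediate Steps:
L(w) = -38/w (L(w) = (-4 - 34)/w = -38/w)
L(-28) - c = -38/(-28) - 1*2453 = -38*(-1/28) - 2453 = 19/14 - 2453 = -34323/14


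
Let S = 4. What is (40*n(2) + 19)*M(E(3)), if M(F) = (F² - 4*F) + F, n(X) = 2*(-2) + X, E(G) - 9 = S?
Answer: -7930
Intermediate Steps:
E(G) = 13 (E(G) = 9 + 4 = 13)
n(X) = -4 + X
M(F) = F² - 3*F
(40*n(2) + 19)*M(E(3)) = (40*(-4 + 2) + 19)*(13*(-3 + 13)) = (40*(-2) + 19)*(13*10) = (-80 + 19)*130 = -61*130 = -7930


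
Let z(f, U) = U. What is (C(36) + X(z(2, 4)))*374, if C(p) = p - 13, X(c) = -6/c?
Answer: 8041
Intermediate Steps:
C(p) = -13 + p
(C(36) + X(z(2, 4)))*374 = ((-13 + 36) - 6/4)*374 = (23 - 6*¼)*374 = (23 - 3/2)*374 = (43/2)*374 = 8041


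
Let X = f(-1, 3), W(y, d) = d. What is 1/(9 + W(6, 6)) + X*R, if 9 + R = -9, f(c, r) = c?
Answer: 271/15 ≈ 18.067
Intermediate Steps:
X = -1
R = -18 (R = -9 - 9 = -18)
1/(9 + W(6, 6)) + X*R = 1/(9 + 6) - 1*(-18) = 1/15 + 18 = 271/15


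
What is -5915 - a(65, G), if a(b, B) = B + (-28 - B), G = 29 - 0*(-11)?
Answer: -5887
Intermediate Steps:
G = 29 (G = 29 - 1*0 = 29 + 0 = 29)
a(b, B) = -28
-5915 - a(65, G) = -5915 - 1*(-28) = -5915 + 28 = -5887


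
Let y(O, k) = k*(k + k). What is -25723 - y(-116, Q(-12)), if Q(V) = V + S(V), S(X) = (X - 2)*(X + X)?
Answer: -235675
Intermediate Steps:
S(X) = 2*X*(-2 + X) (S(X) = (-2 + X)*(2*X) = 2*X*(-2 + X))
Q(V) = V + 2*V*(-2 + V)
y(O, k) = 2*k**2 (y(O, k) = k*(2*k) = 2*k**2)
-25723 - y(-116, Q(-12)) = -25723 - 2*(-12*(-3 + 2*(-12)))**2 = -25723 - 2*(-12*(-3 - 24))**2 = -25723 - 2*(-12*(-27))**2 = -25723 - 2*324**2 = -25723 - 2*104976 = -25723 - 1*209952 = -25723 - 209952 = -235675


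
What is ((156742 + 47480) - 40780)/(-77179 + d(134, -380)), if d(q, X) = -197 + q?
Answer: -81721/38621 ≈ -2.1160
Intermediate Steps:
((156742 + 47480) - 40780)/(-77179 + d(134, -380)) = ((156742 + 47480) - 40780)/(-77179 + (-197 + 134)) = (204222 - 40780)/(-77179 - 63) = 163442/(-77242) = 163442*(-1/77242) = -81721/38621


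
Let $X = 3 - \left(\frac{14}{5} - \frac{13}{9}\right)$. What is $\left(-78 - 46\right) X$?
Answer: $- \frac{9176}{45} \approx -203.91$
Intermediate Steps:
$X = \frac{74}{45}$ ($X = 3 - \left(14 \cdot \frac{1}{5} - \frac{13}{9}\right) = 3 - \left(\frac{14}{5} - \frac{13}{9}\right) = 3 - \frac{61}{45} = \frac{74}{45} \approx 1.6444$)
$\left(-78 - 46\right) X = \left(-78 - 46\right) \frac{74}{45} = \left(-124\right) \frac{74}{45} = - \frac{9176}{45}$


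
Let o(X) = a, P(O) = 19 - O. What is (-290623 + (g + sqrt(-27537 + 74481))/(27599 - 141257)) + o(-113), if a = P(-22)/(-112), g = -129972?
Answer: -616588757287/2121616 - 2*sqrt(326)/18943 ≈ -2.9062e+5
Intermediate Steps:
a = -41/112 (a = (19 - 1*(-22))/(-112) = (19 + 22)*(-1/112) = 41*(-1/112) = -41/112 ≈ -0.36607)
o(X) = -41/112
(-290623 + (g + sqrt(-27537 + 74481))/(27599 - 141257)) + o(-113) = (-290623 + (-129972 + sqrt(-27537 + 74481))/(27599 - 141257)) - 41/112 = (-290623 + (-129972 + sqrt(46944))/(-113658)) - 41/112 = (-290623 + (-129972 + 12*sqrt(326))*(-1/113658)) - 41/112 = (-290623 + (21662/18943 - 2*sqrt(326)/18943)) - 41/112 = (-5505249827/18943 - 2*sqrt(326)/18943) - 41/112 = -616588757287/2121616 - 2*sqrt(326)/18943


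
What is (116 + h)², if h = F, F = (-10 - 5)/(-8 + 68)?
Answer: 214369/16 ≈ 13398.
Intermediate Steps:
F = -¼ (F = -15/60 = -15*1/60 = -¼ ≈ -0.25000)
h = -¼ ≈ -0.25000
(116 + h)² = (116 - ¼)² = (463/4)² = 214369/16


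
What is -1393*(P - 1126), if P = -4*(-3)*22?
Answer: 1200766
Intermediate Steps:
P = 264 (P = 12*22 = 264)
-1393*(P - 1126) = -1393*(264 - 1126) = -1393*(-862) = 1200766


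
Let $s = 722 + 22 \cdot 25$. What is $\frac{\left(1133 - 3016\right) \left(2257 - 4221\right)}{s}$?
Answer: $\frac{924553}{318} \approx 2907.4$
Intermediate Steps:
$s = 1272$ ($s = 722 + 550 = 1272$)
$\frac{\left(1133 - 3016\right) \left(2257 - 4221\right)}{s} = \frac{\left(1133 - 3016\right) \left(2257 - 4221\right)}{1272} = \left(-1883\right) \left(-1964\right) \frac{1}{1272} = 3698212 \cdot \frac{1}{1272} = \frac{924553}{318}$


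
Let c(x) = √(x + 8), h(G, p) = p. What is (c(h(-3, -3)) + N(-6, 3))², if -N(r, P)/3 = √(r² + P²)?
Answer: 320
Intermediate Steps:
N(r, P) = -3*√(P² + r²) (N(r, P) = -3*√(r² + P²) = -3*√(P² + r²))
c(x) = √(8 + x)
(c(h(-3, -3)) + N(-6, 3))² = (√(8 - 3) - 3*√(3² + (-6)²))² = (√5 - 3*√(9 + 36))² = (√5 - 9*√5)² = (-8*√5)² = 320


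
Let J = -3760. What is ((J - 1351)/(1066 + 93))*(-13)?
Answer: 3497/61 ≈ 57.328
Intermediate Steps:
((J - 1351)/(1066 + 93))*(-13) = ((-3760 - 1351)/(1066 + 93))*(-13) = -5111/1159*(-13) = -5111*1/1159*(-13) = -269/61*(-13) = 3497/61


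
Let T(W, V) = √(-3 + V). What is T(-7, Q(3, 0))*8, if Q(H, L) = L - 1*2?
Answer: 8*I*√5 ≈ 17.889*I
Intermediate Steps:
Q(H, L) = -2 + L (Q(H, L) = L - 2 = -2 + L)
T(-7, Q(3, 0))*8 = √(-3 + (-2 + 0))*8 = √(-3 - 2)*8 = √(-5)*8 = (I*√5)*8 = 8*I*√5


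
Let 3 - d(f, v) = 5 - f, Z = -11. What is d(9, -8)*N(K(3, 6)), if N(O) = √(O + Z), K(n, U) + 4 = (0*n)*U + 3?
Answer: 14*I*√3 ≈ 24.249*I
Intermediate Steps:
K(n, U) = -1 (K(n, U) = -4 + ((0*n)*U + 3) = -4 + (0*U + 3) = -4 + (0 + 3) = -4 + 3 = -1)
N(O) = √(-11 + O) (N(O) = √(O - 11) = √(-11 + O))
d(f, v) = -2 + f (d(f, v) = 3 - (5 - f) = 3 + (-5 + f) = -2 + f)
d(9, -8)*N(K(3, 6)) = (-2 + 9)*√(-11 - 1) = 7*√(-12) = 7*(2*I*√3) = 14*I*√3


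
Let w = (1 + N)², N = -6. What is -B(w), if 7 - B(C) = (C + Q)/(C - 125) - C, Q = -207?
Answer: -1509/50 ≈ -30.180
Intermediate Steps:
w = 25 (w = (1 - 6)² = (-5)² = 25)
B(C) = 7 + C - (-207 + C)/(-125 + C) (B(C) = 7 - ((C - 207)/(C - 125) - C) = 7 - ((-207 + C)/(-125 + C) - C) = 7 - (-C + (-207 + C)/(-125 + C)) = 7 + (C - (-207 + C)/(-125 + C)) = 7 + C - (-207 + C)/(-125 + C))
-B(w) = -(-668 + 25² - 119*25)/(-125 + 25) = -(-668 + 625 - 2975)/(-100) = -(-1)*(-3018)/100 = -1*1509/50 = -1509/50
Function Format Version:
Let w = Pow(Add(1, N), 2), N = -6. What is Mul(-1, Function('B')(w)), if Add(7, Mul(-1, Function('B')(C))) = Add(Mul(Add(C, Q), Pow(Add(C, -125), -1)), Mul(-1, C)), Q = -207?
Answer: Rational(-1509, 50) ≈ -30.180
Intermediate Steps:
w = 25 (w = Pow(Add(1, -6), 2) = Pow(-5, 2) = 25)
Function('B')(C) = Add(7, C, Mul(-1, Pow(Add(-125, C), -1), Add(-207, C))) (Function('B')(C) = Add(7, Mul(-1, Add(Mul(Add(C, -207), Pow(Add(C, -125), -1)), Mul(-1, C)))) = Add(7, Mul(-1, Add(Mul(Add(-207, C), Pow(Add(-125, C), -1)), Mul(-1, C)))) = Add(7, Mul(-1, Add(Mul(Pow(Add(-125, C), -1), Add(-207, C)), Mul(-1, C)))) = Add(7, Mul(-1, Add(Mul(-1, C), Mul(Pow(Add(-125, C), -1), Add(-207, C))))) = Add(7, Add(C, Mul(-1, Pow(Add(-125, C), -1), Add(-207, C)))) = Add(7, C, Mul(-1, Pow(Add(-125, C), -1), Add(-207, C))))
Mul(-1, Function('B')(w)) = Mul(-1, Mul(Pow(Add(-125, 25), -1), Add(-668, Pow(25, 2), Mul(-119, 25)))) = Mul(-1, Mul(Pow(-100, -1), Add(-668, 625, -2975))) = Mul(-1, Mul(Rational(-1, 100), -3018)) = Mul(-1, Rational(1509, 50)) = Rational(-1509, 50)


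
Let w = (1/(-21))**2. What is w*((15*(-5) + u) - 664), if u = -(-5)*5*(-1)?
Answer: -764/441 ≈ -1.7324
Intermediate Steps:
w = 1/441 (w = (-1/21)**2 = 1/441 ≈ 0.0022676)
u = -25 (u = -5*(-5)*(-1) = 25*(-1) = -25)
w*((15*(-5) + u) - 664) = ((15*(-5) - 25) - 664)/441 = ((-75 - 25) - 664)/441 = (-100 - 664)/441 = (1/441)*(-764) = -764/441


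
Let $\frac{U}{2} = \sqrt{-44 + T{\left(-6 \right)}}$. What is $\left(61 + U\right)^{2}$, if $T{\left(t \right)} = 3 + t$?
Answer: $3533 + 244 i \sqrt{47} \approx 3533.0 + 1672.8 i$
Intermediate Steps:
$U = 2 i \sqrt{47}$ ($U = 2 \sqrt{-44 + \left(3 - 6\right)} = 2 \sqrt{-44 - 3} = 2 \sqrt{-47} = 2 i \sqrt{47} \approx 13.711 i$)
$\left(61 + U\right)^{2} = \left(61 + 2 i \sqrt{47}\right)^{2}$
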